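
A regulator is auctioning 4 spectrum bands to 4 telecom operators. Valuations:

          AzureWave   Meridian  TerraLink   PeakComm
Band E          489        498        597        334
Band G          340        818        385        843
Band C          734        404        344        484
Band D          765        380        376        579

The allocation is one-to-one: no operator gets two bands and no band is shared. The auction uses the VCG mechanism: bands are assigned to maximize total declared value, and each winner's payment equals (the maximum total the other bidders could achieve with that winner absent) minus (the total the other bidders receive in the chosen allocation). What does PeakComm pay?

Efficient allocation: AzureWave→Band C ($734M), Meridian→Band G ($818M), TerraLink→Band E ($597M), PeakComm→Band D ($579M); total welfare W = $2728M.
PeakComm receives Band D at value $579M, so the others get W − 579 = $2149M.
Without PeakComm: best allocation of the remaining 3 bidders over all 4 bands is AzureWave→Band D ($765M), Meridian→Band G ($818M), TerraLink→Band E ($597M), total $2180M.
VCG payment = (others' best without PeakComm) − (others' welfare with PeakComm) = 2180 − 2149 = $31M.

PeakComm pays $31M.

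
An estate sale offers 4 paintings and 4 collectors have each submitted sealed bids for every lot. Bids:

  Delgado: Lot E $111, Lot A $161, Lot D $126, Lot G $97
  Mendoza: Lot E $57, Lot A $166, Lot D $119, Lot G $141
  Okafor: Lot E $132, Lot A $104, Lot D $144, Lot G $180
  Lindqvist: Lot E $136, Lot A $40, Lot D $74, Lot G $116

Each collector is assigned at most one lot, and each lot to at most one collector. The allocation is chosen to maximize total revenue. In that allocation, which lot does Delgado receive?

Delgado receives Lot D.

This is a one-to-one assignment (maximum-weight bipartite matching).
Optimal: Delgado→Lot D ($126), Mendoza→Lot A ($166), Okafor→Lot G ($180), Lindqvist→Lot E ($136) — total 126+166+180+136 = $608.
Column-greedy (each lot in turn goes to its best remaining collector) gives $543, worse by 65.
Swapping Okafor↔Delgado (Okafor→Lot D $144, Delgado→Lot G $97) loses 65.
No other one-to-one assignment exceeds $608.
Delgado's own top lot is Lot A ($161), but forcing Delgado→Lot A and reassigning the rest optimally gives only $596 — worse by 12.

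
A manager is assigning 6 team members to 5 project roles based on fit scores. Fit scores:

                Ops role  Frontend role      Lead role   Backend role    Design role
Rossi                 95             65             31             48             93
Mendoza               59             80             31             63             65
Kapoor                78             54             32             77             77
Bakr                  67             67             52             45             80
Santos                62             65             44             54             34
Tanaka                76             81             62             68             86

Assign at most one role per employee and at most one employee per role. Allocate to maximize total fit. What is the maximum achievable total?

Maximum total: 394 pts

Optimal: Rossi→Ops role (95 pts), Mendoza→Frontend role (80 pts), Tanaka→Lead role (62 pts), Kapoor→Backend role (77 pts), Bakr→Design role (80 pts) — total 95+80+62+77+80 = 394 pts.
Row-greedy (each employee in turn takes its best remaining role) gives 376 pts, worse by 18.
Next-best assignment: Rossi→Ops role, Mendoza→Frontend role, Bakr→Lead role, Kapoor→Backend role, Tanaka→Design role = 390 pts.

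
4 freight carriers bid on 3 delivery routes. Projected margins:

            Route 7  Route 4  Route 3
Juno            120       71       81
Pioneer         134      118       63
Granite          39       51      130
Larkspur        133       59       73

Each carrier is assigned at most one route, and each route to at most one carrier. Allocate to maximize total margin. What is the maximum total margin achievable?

Max total: $381k

This is a one-to-one assignment (maximum-weight bipartite matching).
Optimal: Larkspur→Route 7 ($133k), Pioneer→Route 4 ($118k), Granite→Route 3 ($130k) — total 133+118+130 = $381k.
Row-greedy (each carrier in turn takes its best remaining route) gives $368k, worse by 13.
Next-best assignment: Juno→Route 7, Pioneer→Route 4, Granite→Route 3 = $368k.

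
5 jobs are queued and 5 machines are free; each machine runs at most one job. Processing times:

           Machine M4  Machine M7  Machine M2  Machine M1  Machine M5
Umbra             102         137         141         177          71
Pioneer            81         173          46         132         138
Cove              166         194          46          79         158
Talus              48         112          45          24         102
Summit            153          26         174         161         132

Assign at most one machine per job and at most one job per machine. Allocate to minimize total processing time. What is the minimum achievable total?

Optimal: Umbra→Machine M5 (71 min), Pioneer→Machine M4 (81 min), Cove→Machine M2 (46 min), Talus→Machine M1 (24 min), Summit→Machine M7 (26 min) — total 71+81+46+24+26 = 248 min.
Min-entry greedy (repeatedly take the single cheapest remaining cell) gives 333 min, worse by 85.
Every other assignment is strictly worse.

Min total: 248 min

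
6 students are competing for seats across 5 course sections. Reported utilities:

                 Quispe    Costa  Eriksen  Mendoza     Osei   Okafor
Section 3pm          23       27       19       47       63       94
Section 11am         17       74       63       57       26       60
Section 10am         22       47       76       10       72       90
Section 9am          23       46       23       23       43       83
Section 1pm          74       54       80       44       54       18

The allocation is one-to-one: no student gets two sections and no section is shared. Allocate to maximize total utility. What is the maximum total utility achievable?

Max total: 370 points

This is a one-to-one assignment (maximum-weight bipartite matching).
Optimal: Osei→Section 3pm (63 points), Costa→Section 11am (74 points), Eriksen→Section 10am (76 points), Okafor→Section 9am (83 points), Quispe→Section 1pm (74 points) — total 63+74+76+83+74 = 370 points.
Column-greedy (each section in turn goes to its best remaining student) gives 361 points, worse by 9.
Swapping Eriksen↔Okafor (Eriksen→Section 9am 23 points, Okafor→Section 10am 90 points) loses 46.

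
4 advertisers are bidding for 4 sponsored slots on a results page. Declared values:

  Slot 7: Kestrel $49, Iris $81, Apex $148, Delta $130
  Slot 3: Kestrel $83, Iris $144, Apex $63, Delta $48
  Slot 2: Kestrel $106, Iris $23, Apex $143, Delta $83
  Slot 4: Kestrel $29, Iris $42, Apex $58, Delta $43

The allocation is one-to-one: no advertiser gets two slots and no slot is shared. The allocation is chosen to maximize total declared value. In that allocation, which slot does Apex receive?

Optimal: Kestrel→Slot 4 ($29), Iris→Slot 3 ($144), Apex→Slot 2 ($143), Delta→Slot 7 ($130) — total 29+144+143+130 = $446.
Row-greedy (each advertiser in turn takes its best remaining slot) gives $441, worse by 5.
Swapping Apex↔Iris (Apex→Slot 3 $63, Iris→Slot 2 $23) loses 201.
Apex's own top slot is Slot 7 ($148), but forcing Apex→Slot 7 and reassigning the rest optimally gives only $441 — worse by 5.

Apex receives Slot 2.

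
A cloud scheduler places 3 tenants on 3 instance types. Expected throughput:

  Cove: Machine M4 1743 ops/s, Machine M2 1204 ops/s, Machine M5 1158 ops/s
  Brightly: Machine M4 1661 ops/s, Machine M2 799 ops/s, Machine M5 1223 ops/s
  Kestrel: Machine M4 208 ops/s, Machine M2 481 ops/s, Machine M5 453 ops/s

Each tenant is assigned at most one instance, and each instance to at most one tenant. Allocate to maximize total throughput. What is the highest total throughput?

Optimal: Cove→Machine M4 (1743 ops/s), Brightly→Machine M5 (1223 ops/s), Kestrel→Machine M2 (481 ops/s) — total 1743+1223+481 = 3447 ops/s.
Column-greedy (each instance in turn goes to its best remaining tenant) gives 2995 ops/s, worse by 452.
Next-best assignment: Cove→Machine M2, Brightly→Machine M4, Kestrel→Machine M5 = 3318 ops/s.
No other one-to-one assignment exceeds 3447 ops/s.

Maximum total: 3447 ops/s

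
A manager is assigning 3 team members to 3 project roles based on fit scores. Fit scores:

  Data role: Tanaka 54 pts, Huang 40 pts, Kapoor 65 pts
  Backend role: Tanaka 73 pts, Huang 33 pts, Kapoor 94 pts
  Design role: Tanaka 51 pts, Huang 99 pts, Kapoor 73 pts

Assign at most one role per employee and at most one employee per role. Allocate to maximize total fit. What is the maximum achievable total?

This is the linear assignment problem.
Optimal: Tanaka→Data role (54 pts), Huang→Design role (99 pts), Kapoor→Backend role (94 pts) — total 54+99+94 = 247 pts.
Row-greedy (each employee in turn takes its best remaining role) gives 237 pts, worse by 10.
Next-best assignment: Tanaka→Backend role, Huang→Design role, Kapoor→Data role = 237 pts.
No other one-to-one assignment exceeds 247 pts.

Max total: 247 pts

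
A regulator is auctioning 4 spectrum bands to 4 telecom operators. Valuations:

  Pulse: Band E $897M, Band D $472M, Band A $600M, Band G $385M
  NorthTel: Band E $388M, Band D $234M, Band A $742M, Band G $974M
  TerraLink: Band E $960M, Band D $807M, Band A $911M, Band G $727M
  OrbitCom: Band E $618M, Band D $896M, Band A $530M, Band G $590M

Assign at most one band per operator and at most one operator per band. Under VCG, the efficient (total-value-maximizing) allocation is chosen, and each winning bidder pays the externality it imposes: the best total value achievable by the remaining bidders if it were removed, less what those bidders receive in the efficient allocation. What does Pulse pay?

Efficient allocation: Pulse→Band E ($897M), NorthTel→Band G ($974M), TerraLink→Band A ($911M), OrbitCom→Band D ($896M); total welfare W = $3678M.
Pulse receives Band E at value $897M, so the others get W − 897 = $2781M.
Without Pulse: best allocation of the remaining 3 bidders over all 4 bands is NorthTel→Band G ($974M), TerraLink→Band E ($960M), OrbitCom→Band D ($896M), total $2830M.
VCG payment = (others' best without Pulse) − (others' welfare with Pulse) = 2830 − 2781 = $49M.

Pulse pays $49M.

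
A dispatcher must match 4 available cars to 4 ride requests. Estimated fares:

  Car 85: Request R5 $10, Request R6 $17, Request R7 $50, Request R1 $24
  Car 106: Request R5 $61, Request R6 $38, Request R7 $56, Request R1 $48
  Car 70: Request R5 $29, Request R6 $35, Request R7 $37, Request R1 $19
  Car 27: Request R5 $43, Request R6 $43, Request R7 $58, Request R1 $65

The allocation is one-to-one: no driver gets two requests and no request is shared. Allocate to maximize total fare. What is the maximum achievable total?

Optimal: Car 85→Request R7 ($50), Car 106→Request R5 ($61), Car 70→Request R6 ($35), Car 27→Request R1 ($65) — total 50+61+35+65 = $211.
Column-greedy (each request in turn goes to its best remaining driver) gives $173, worse by 38.
Next-best assignment: Car 85→Request R7, Car 106→Request R6, Car 70→Request R5, Car 27→Request R1 = $182.
Swapping Car 85↔Car 27 (Car 85→Request R1 $24, Car 27→Request R7 $58) loses 33.

Max total: $211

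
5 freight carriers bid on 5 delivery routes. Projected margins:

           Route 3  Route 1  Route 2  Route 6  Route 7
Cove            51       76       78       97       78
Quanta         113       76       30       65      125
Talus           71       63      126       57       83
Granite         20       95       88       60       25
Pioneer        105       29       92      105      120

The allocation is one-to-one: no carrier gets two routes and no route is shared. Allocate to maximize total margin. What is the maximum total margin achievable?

Optimal: Cove→Route 6 ($97k), Quanta→Route 3 ($113k), Talus→Route 2 ($126k), Granite→Route 1 ($95k), Pioneer→Route 7 ($120k) — total 97+113+126+95+120 = $551k.
Checked against all permutations: $551k is optimal.

Max total: $551k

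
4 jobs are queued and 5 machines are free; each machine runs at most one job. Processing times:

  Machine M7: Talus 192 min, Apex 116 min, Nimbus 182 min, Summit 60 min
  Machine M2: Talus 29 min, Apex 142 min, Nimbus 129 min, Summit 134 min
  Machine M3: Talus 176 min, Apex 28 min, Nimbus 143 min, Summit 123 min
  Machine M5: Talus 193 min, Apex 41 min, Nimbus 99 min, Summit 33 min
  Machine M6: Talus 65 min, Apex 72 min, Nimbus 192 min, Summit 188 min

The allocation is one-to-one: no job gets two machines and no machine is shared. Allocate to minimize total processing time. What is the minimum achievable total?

This is the linear assignment problem.
Optimal: Talus→Machine M2 (29 min), Apex→Machine M3 (28 min), Nimbus→Machine M5 (99 min), Summit→Machine M7 (60 min) — total 29+28+99+60 = 216 min.
Min-entry greedy (repeatedly take the single cheapest remaining cell) gives 272 min, worse by 56.
Next-best assignment: Talus→Machine M6, Apex→Machine M3, Nimbus→Machine M5, Summit→Machine M7 = 252 min.
Checked against all permutations: 216 min is optimal.

Min total: 216 min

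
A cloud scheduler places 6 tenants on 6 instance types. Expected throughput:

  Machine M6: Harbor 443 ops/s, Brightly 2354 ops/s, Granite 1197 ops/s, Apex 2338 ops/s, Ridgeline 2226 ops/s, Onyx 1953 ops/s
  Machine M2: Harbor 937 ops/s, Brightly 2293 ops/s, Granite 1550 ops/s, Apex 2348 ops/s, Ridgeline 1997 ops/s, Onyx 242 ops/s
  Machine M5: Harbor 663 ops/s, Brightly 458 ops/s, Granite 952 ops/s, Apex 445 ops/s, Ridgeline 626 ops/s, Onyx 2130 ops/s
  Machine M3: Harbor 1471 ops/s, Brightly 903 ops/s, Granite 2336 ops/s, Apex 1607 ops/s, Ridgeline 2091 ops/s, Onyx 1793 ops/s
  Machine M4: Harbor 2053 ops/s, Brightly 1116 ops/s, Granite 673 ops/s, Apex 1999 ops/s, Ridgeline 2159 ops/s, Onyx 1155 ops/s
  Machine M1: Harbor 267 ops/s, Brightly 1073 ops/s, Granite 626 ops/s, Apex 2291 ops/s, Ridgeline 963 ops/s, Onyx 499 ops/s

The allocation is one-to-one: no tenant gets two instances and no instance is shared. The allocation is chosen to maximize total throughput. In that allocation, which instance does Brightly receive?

Treat this as an assignment problem: match each tenant to one instance.
Optimal: Harbor→Machine M4 (2053 ops/s), Brightly→Machine M2 (2293 ops/s), Granite→Machine M3 (2336 ops/s), Apex→Machine M1 (2291 ops/s), Ridgeline→Machine M6 (2226 ops/s), Onyx→Machine M5 (2130 ops/s) — total 2053+2293+2336+2291+2226+2130 = 13329 ops/s.
Row-greedy (each tenant in turn takes its best remaining instance) gives 12184 ops/s, worse by 1145.
Next-best assignment: Harbor→Machine M4, Brightly→Machine M6, Granite→Machine M3, Apex→Machine M1, Ridgeline→Machine M2, Onyx→Machine M5 = 13161 ops/s.
Swapping Apex↔Ridgeline (Apex→Machine M6 2338 ops/s, Ridgeline→Machine M1 963 ops/s) loses 1216.
No other one-to-one assignment exceeds 13329 ops/s.
Brightly's own top instance is Machine M6 (2354 ops/s), but forcing Brightly→Machine M6 and reassigning the rest optimally gives only 13161 ops/s — worse by 168.

Brightly receives Machine M2.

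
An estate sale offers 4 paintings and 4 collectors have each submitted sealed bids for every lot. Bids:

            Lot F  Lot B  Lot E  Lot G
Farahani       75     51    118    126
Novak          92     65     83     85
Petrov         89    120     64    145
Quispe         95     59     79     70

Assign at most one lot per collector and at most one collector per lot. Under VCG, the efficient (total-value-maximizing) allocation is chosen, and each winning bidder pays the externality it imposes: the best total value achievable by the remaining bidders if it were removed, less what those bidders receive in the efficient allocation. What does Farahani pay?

Efficient allocation: Farahani→Lot G ($126), Novak→Lot E ($83), Petrov→Lot B ($120), Quispe→Lot F ($95); total welfare W = $424.
Farahani receives Lot G at value $126, so the others get W − 126 = $298.
Without Farahani: best allocation of the remaining 3 bidders over all 4 lots is Novak→Lot E ($83), Petrov→Lot G ($145), Quispe→Lot F ($95), total $323.
VCG payment = (others' best without Farahani) − (others' welfare with Farahani) = 323 − 298 = $25.

Farahani pays $25.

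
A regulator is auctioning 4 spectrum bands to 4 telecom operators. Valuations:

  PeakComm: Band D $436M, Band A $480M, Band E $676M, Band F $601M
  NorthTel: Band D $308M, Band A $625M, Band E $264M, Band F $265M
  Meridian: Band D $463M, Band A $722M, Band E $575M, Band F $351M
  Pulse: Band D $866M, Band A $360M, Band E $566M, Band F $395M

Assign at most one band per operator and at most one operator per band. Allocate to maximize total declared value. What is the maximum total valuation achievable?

Max total: $2667M

Optimal: PeakComm→Band F ($601M), NorthTel→Band A ($625M), Meridian→Band E ($575M), Pulse→Band D ($866M) — total 601+625+575+866 = $2667M.
Max-entry greedy (repeatedly take the single best remaining cell) gives $2529M, worse by 138.
Next-best assignment: PeakComm→Band E, NorthTel→Band F, Meridian→Band A, Pulse→Band D = $2529M.
Every other assignment is strictly worse.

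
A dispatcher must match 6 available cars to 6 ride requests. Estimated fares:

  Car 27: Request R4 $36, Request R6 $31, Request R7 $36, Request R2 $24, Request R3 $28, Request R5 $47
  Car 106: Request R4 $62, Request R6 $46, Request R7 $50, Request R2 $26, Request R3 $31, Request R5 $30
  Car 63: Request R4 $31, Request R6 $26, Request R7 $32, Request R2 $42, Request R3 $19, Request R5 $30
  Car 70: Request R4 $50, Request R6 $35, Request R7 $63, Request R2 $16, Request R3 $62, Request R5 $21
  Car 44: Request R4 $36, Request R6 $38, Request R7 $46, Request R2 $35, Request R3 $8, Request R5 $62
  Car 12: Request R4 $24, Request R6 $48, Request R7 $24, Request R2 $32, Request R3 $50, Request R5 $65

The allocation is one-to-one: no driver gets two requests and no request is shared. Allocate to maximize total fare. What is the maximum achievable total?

Optimal: Car 27→Request R7 ($36), Car 106→Request R4 ($62), Car 63→Request R2 ($42), Car 70→Request R3 ($62), Car 44→Request R5 ($62), Car 12→Request R6 ($48) — total 36+62+42+62+62+48 = $312.
Max-entry greedy (repeatedly take the single best remaining cell) gives $298, worse by 14.
Next-best assignment: Car 27→Request R6, Car 106→Request R4, Car 63→Request R2, Car 70→Request R7, Car 44→Request R5, Car 12→Request R3 = $310.
Every other assignment is strictly worse.

Maximum total: $312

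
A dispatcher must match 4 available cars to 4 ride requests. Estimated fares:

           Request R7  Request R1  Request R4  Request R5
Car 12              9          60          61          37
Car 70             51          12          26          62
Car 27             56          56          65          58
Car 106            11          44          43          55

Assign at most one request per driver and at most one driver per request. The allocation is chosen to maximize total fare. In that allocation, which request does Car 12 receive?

Car 12 receives Request R1.

Optimal: Car 12→Request R1 ($60), Car 70→Request R7 ($51), Car 27→Request R4 ($65), Car 106→Request R5 ($55) — total 60+51+65+55 = $231.
Column-greedy (each request in turn goes to its best remaining driver) gives $221, worse by 10.
Next-best assignment: Car 12→Request R4, Car 70→Request R7, Car 27→Request R1, Car 106→Request R5 = $223.
Swapping Car 27↔Car 70 (Car 27→Request R7 $56, Car 70→Request R4 $26) loses 34.
No other one-to-one assignment exceeds $231.
Car 12's own top request is Request R4 ($61), but forcing Car 12→Request R4 and reassigning the rest optimally gives only $223 — worse by 8.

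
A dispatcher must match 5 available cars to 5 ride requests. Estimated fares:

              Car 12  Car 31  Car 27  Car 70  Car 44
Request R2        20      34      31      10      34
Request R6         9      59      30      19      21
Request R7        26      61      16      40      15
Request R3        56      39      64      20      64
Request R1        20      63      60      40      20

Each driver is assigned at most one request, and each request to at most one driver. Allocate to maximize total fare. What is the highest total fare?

Maximum total: $249

Treat this as an assignment problem: match each driver to one request.
Optimal: Car 12→Request R3 ($56), Car 31→Request R6 ($59), Car 27→Request R1 ($60), Car 70→Request R7 ($40), Car 44→Request R2 ($34) — total 56+59+60+40+34 = $249.
Max-entry greedy (repeatedly take the single best remaining cell) gives $210, worse by 39.
Next-best assignment: Car 12→Request R2, Car 31→Request R6, Car 27→Request R1, Car 70→Request R7, Car 44→Request R3 = $243.
Checked against all permutations: $249 is optimal.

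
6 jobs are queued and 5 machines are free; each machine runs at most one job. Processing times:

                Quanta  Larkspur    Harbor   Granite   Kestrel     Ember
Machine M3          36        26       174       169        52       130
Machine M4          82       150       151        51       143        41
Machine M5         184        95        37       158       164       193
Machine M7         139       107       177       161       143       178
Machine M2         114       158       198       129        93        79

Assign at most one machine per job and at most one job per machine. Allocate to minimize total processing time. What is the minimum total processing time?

Min total: 310 min

Optimal: Quanta→Machine M3 (36 min), Granite→Machine M4 (51 min), Harbor→Machine M5 (37 min), Larkspur→Machine M7 (107 min), Ember→Machine M2 (79 min) — total 36+51+37+107+79 = 310 min.
Row-greedy (each job in turn takes its cheapest remaining machine) gives 554 min, worse by 244.
Next-best assignment: Quanta→Machine M3, Ember→Machine M4, Harbor→Machine M5, Larkspur→Machine M7, Kestrel→Machine M2 = 314 min.
Swapping Ember↔Harbor (Ember→Machine M5 193 min, Harbor→Machine M2 198 min) adds 275.
Every other assignment is strictly worse.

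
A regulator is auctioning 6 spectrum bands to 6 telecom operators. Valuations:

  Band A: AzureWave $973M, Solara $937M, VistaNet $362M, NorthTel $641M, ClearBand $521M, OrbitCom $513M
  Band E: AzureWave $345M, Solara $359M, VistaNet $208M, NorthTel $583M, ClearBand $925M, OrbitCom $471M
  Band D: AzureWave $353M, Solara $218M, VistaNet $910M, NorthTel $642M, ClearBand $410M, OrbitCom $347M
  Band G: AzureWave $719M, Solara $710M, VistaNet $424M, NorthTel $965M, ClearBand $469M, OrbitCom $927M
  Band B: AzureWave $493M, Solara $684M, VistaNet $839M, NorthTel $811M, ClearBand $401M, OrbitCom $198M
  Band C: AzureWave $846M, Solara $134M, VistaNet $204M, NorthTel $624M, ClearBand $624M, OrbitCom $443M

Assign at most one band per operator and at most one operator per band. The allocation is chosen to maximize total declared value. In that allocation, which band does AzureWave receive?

Treat this as an assignment problem: match each operator to one band.
Optimal: AzureWave→Band C ($846M), Solara→Band A ($937M), VistaNet→Band D ($910M), NorthTel→Band B ($811M), ClearBand→Band E ($925M), OrbitCom→Band G ($927M) — total 846+937+910+811+925+927 = $5356M.
Max-entry greedy (repeatedly take the single best remaining cell) gives $4900M, worse by 456.
Next-best assignment: AzureWave→Band C, Solara→Band A, VistaNet→Band B, NorthTel→Band D, ClearBand→Band E, OrbitCom→Band G = $5116M.
Swapping AzureWave↔VistaNet (AzureWave→Band D $353M, VistaNet→Band C $204M) loses 1199.
AzureWave's own top band is Band A ($973M), but forcing AzureWave→Band A and reassigning the rest optimally gives only $5043M — worse by 313.

AzureWave receives Band C.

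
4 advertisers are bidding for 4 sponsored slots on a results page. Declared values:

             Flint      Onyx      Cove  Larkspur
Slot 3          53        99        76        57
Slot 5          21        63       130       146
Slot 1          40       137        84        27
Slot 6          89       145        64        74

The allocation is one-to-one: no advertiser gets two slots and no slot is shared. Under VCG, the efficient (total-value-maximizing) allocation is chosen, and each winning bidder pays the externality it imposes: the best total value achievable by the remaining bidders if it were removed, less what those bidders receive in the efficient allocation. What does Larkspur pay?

Larkspur pays $54.

Efficient allocation: Flint→Slot 6 ($89), Onyx→Slot 1 ($137), Cove→Slot 3 ($76), Larkspur→Slot 5 ($146); total welfare W = $448.
Larkspur receives Slot 5 at value $146, so the others get W − 146 = $302.
Without Larkspur: best allocation of the remaining 3 bidders over all 4 slots is Flint→Slot 6 ($89), Onyx→Slot 1 ($137), Cove→Slot 5 ($130), total $356.
VCG payment = (others' best without Larkspur) − (others' welfare with Larkspur) = 356 − 302 = $54.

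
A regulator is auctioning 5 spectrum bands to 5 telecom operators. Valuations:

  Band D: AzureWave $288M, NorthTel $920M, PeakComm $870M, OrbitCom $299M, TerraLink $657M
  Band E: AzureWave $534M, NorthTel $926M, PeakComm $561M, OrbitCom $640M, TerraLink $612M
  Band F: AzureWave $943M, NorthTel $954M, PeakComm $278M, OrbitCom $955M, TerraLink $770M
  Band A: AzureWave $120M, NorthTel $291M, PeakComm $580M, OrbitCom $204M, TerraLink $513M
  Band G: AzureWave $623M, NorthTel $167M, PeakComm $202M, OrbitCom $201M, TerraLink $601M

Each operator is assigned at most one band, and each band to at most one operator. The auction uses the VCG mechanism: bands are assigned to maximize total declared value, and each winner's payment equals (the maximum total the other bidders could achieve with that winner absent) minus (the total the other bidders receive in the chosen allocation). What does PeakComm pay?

Efficient allocation: AzureWave→Band G ($623M), NorthTel→Band E ($926M), PeakComm→Band D ($870M), OrbitCom→Band F ($955M), TerraLink→Band A ($513M); total welfare W = $3887M.
PeakComm receives Band D at value $870M, so the others get W − 870 = $3017M.
Without PeakComm: best allocation of the remaining 4 bidders over all 5 bands is AzureWave→Band G ($623M), NorthTel→Band E ($926M), OrbitCom→Band F ($955M), TerraLink→Band D ($657M), total $3161M.
VCG payment = (others' best without PeakComm) − (others' welfare with PeakComm) = 3161 − 3017 = $144M.

PeakComm pays $144M.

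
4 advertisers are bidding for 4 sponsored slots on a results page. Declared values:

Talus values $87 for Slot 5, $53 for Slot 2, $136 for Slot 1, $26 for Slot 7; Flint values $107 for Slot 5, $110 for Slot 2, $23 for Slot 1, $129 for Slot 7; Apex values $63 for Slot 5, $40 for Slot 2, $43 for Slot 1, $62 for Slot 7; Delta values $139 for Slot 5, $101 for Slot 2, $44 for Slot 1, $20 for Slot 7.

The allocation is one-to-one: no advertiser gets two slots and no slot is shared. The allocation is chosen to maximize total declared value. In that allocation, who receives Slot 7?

Optimal: Talus→Slot 1 ($136), Flint→Slot 2 ($110), Apex→Slot 7 ($62), Delta→Slot 5 ($139) — total 136+110+62+139 = $447.
Row-greedy (each advertiser in turn takes its best remaining slot) gives $429, worse by 18.
Swapping Talus↔Apex (Talus→Slot 7 $26, Apex→Slot 1 $43) loses 129.
Every other assignment is strictly worse.
Apex's own top slot is Slot 5 ($63), but forcing Apex→Slot 5 and reassigning the rest optimally gives only $429 — worse by 18.

Apex receives Slot 7.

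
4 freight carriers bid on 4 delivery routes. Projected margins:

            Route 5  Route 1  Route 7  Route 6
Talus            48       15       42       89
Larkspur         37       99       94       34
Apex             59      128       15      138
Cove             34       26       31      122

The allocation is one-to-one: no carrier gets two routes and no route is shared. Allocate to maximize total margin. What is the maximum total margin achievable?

Max total: $392k

Optimal: Talus→Route 5 ($48k), Larkspur→Route 7 ($94k), Apex→Route 1 ($128k), Cove→Route 6 ($122k) — total 48+94+128+122 = $392k.
Next-best assignment: Talus→Route 6, Larkspur→Route 7, Apex→Route 1, Cove→Route 5 = $345k.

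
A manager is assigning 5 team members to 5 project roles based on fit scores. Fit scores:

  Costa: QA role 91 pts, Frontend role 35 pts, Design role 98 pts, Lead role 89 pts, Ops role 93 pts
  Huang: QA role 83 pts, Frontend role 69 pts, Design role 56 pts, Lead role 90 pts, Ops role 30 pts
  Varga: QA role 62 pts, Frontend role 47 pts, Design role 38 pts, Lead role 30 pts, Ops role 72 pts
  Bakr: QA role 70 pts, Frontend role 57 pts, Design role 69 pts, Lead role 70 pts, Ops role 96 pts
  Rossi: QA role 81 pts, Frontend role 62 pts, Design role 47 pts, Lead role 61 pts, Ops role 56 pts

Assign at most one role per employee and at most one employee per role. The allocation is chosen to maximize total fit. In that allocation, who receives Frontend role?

Optimal: Costa→Design role (98 pts), Huang→Lead role (90 pts), Varga→Frontend role (47 pts), Bakr→Ops role (96 pts), Rossi→QA role (81 pts) — total 98+90+47+96+81 = 412 pts.
Column-greedy (each role in turn goes to its best remaining employee) gives 362 pts, worse by 50.
Next-best assignment: Costa→Design role, Huang→Lead role, Varga→QA role, Bakr→Ops role, Rossi→Frontend role = 408 pts.
Swapping Costa↔Varga (Costa→Frontend role 35 pts, Varga→Design role 38 pts) loses 72.
Every other assignment is strictly worse.
Varga's own top role is Ops role (72 pts), but forcing Varga→Ops role and reassigning the rest optimally gives only 398 pts — worse by 14.

Varga receives Frontend role.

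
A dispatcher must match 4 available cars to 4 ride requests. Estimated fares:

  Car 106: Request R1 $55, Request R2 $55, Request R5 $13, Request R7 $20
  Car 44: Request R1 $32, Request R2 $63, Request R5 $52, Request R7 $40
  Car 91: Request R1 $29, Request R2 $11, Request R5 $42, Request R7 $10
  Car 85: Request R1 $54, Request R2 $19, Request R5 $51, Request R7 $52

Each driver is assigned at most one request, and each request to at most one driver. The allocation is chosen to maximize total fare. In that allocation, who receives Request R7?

Car 85 receives Request R7.

Optimal: Car 106→Request R1 ($55), Car 44→Request R2 ($63), Car 91→Request R5 ($42), Car 85→Request R7 ($52) — total 55+63+42+52 = $212.
Column-greedy (each request in turn goes to its best remaining driver) gives $179, worse by 33.
Next-best assignment: Car 106→Request R2, Car 44→Request R7, Car 91→Request R5, Car 85→Request R1 = $191.
Car 85's own top request is Request R1 ($54), but forcing Car 85→Request R1 and reassigning the rest optimally gives only $191 — worse by 21.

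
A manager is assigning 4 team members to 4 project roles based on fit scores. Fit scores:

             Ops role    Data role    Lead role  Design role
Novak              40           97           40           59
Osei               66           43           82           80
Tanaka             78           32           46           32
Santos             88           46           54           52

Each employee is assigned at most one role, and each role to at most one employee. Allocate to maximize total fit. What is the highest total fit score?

Treat this as an assignment problem: match each employee to one role.
Optimal: Novak→Data role (97 pts), Osei→Design role (80 pts), Tanaka→Lead role (46 pts), Santos→Ops role (88 pts) — total 97+80+46+88 = 311 pts.
Max-entry greedy (repeatedly take the single best remaining cell) gives 299 pts, worse by 12.

Max total: 311 pts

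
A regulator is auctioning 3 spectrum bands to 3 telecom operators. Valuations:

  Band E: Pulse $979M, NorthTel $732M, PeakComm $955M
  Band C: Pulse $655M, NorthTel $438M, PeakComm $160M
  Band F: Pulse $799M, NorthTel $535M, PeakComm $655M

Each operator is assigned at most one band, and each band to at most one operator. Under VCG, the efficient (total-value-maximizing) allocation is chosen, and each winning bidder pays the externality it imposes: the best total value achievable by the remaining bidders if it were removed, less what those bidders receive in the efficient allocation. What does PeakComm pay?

Efficient allocation: Pulse→Band F ($799M), NorthTel→Band C ($438M), PeakComm→Band E ($955M); total welfare W = $2192M.
PeakComm receives Band E at value $955M, so the others get W − 955 = $1237M.
Without PeakComm: best allocation of the remaining 2 bidders over all 3 bands is Pulse→Band F ($799M), NorthTel→Band E ($732M), total $1531M.
VCG payment = (others' best without PeakComm) − (others' welfare with PeakComm) = 1531 − 1237 = $294M.

PeakComm pays $294M.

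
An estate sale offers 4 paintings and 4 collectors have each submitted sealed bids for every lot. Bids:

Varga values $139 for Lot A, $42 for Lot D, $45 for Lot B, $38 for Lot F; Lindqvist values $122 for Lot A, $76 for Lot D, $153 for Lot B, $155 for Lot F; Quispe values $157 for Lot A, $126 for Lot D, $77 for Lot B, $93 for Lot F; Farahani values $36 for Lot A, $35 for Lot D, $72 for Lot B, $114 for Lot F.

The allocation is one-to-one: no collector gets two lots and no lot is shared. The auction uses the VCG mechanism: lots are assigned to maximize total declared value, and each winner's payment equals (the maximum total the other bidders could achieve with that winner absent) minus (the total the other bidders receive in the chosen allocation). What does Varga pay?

Efficient allocation: Varga→Lot A ($139), Lindqvist→Lot B ($153), Quispe→Lot D ($126), Farahani→Lot F ($114); total welfare W = $532.
Varga receives Lot A at value $139, so the others get W − 139 = $393.
Without Varga: best allocation of the remaining 3 bidders over all 4 lots is Lindqvist→Lot B ($153), Quispe→Lot A ($157), Farahani→Lot F ($114), total $424.
VCG payment = (others' best without Varga) − (others' welfare with Varga) = 424 − 393 = $31.

Varga pays $31.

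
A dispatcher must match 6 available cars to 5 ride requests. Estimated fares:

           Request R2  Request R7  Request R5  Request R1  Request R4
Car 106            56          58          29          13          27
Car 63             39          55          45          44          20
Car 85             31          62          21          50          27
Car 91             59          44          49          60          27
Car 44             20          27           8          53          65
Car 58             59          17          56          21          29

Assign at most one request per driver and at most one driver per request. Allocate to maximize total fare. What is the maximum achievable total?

Maximum total: $299

Treat this as an assignment problem: match each driver to one request.
Optimal: Car 106→Request R2 ($56), Car 85→Request R7 ($62), Car 58→Request R5 ($56), Car 91→Request R1 ($60), Car 44→Request R4 ($65) — total 56+62+56+60+65 = $299.
Checked against all permutations: $299 is optimal.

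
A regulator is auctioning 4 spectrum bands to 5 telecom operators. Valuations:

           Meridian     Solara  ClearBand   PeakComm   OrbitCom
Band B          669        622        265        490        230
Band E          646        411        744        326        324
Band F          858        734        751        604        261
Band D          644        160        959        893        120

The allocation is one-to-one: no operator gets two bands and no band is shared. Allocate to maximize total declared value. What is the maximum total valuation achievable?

Optimal: Solara→Band B ($622M), ClearBand→Band E ($744M), Meridian→Band F ($858M), PeakComm→Band D ($893M) — total 622+744+858+893 = $3117M.
Row-greedy (each operator in turn takes its best remaining band) gives $2765M, worse by 352.
Next-best assignment: Meridian→Band B, ClearBand→Band E, Solara→Band F, PeakComm→Band D = $3040M.
Swapping PeakComm↔ClearBand (PeakComm→Band E $326M, ClearBand→Band D $959M) loses 352.
Checked against all permutations: $3117M is optimal.

Maximum total: $3117M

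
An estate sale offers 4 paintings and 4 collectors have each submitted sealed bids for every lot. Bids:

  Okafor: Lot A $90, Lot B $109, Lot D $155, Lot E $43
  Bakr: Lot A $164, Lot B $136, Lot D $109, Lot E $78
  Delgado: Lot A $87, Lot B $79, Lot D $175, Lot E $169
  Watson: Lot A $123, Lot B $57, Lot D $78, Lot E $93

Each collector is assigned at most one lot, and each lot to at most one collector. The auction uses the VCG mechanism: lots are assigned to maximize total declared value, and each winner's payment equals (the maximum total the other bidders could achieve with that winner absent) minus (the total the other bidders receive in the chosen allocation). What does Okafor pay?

Efficient allocation: Okafor→Lot D ($155), Bakr→Lot B ($136), Delgado→Lot E ($169), Watson→Lot A ($123); total welfare W = $583.
Okafor receives Lot D at value $155, so the others get W − 155 = $428.
Without Okafor: best allocation of the remaining 3 bidders over all 4 lots is Bakr→Lot B ($136), Delgado→Lot D ($175), Watson→Lot A ($123), total $434.
VCG payment = (others' best without Okafor) − (others' welfare with Okafor) = 434 − 428 = $6.

Okafor pays $6.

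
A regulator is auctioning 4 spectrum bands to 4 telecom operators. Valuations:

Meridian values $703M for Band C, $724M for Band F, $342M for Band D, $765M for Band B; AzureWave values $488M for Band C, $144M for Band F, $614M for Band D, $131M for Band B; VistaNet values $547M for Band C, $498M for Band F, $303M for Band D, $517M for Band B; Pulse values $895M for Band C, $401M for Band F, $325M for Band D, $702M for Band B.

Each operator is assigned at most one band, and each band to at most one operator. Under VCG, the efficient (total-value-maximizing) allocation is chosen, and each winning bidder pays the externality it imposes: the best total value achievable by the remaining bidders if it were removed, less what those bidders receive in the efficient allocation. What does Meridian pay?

Efficient allocation: Meridian→Band B ($765M), AzureWave→Band D ($614M), VistaNet→Band F ($498M), Pulse→Band C ($895M); total welfare W = $2772M.
Meridian receives Band B at value $765M, so the others get W − 765 = $2007M.
Without Meridian: best allocation of the remaining 3 bidders over all 4 bands is AzureWave→Band D ($614M), VistaNet→Band B ($517M), Pulse→Band C ($895M), total $2026M.
VCG payment = (others' best without Meridian) − (others' welfare with Meridian) = 2026 − 2007 = $19M.

Meridian pays $19M.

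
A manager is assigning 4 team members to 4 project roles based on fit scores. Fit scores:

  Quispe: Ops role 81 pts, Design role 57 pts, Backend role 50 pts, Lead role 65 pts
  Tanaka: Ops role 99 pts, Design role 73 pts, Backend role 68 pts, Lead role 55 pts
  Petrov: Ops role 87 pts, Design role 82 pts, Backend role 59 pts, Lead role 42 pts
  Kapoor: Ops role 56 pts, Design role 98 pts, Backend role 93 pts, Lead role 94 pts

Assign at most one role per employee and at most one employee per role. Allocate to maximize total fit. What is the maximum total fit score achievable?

Max total: 339 pts

Optimal: Quispe→Lead role (65 pts), Tanaka→Ops role (99 pts), Petrov→Design role (82 pts), Kapoor→Backend role (93 pts) — total 65+99+82+93 = 339 pts.
Column-greedy (each role in turn goes to its best remaining employee) gives 321 pts, worse by 18.
Swapping Tanaka↔Quispe (Tanaka→Lead role 55 pts, Quispe→Ops role 81 pts) loses 28.
No other one-to-one assignment exceeds 339 pts.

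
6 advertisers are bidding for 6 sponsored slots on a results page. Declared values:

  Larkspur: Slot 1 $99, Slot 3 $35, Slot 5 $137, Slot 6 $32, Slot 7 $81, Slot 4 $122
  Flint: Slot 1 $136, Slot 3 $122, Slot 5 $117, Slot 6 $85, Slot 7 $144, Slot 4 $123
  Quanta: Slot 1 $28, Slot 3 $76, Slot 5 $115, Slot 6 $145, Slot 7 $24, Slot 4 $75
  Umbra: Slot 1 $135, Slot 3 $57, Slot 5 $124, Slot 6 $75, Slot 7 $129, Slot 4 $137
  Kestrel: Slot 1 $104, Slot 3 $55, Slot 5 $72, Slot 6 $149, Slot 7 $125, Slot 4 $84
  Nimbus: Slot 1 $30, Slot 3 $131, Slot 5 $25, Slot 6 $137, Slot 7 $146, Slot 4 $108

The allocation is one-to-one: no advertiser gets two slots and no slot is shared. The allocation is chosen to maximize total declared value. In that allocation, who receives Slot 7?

Optimal: Larkspur→Slot 5 ($137), Flint→Slot 1 ($136), Quanta→Slot 6 ($145), Umbra→Slot 4 ($137), Kestrel→Slot 7 ($125), Nimbus→Slot 3 ($131) — total 137+136+145+137+125+131 = $811.
Column-greedy (each slot in turn goes to its best remaining advertiser) gives $757, worse by 54.
Kestrel's own top slot is Slot 6 ($149), but forcing Kestrel→Slot 6 and reassigning the rest optimally gives only $796 — worse by 15.

Kestrel receives Slot 7.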